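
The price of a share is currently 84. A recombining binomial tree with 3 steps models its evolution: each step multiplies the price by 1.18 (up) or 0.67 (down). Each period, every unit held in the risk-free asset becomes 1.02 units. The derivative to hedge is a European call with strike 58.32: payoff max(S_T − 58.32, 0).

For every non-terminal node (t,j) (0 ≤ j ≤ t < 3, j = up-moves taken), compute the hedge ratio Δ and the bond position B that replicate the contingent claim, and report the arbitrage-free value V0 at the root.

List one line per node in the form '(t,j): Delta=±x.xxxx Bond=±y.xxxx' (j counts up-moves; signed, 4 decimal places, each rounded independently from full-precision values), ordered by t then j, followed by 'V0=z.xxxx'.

(0,0): Delta=0.8240 Bond=-36.5678
(1,0): Delta=0.4699 Bond=-17.3697
(1,1): Delta=0.9159 Bond=-46.4098
(2,0): Delta=0.0000 Bond=0.0000
(2,1): Delta=0.5918 Bond=-25.8163
(2,2): Delta=1.0000 Bond=-57.1765
V0=32.6455

The replicating-portfolio and risk-neutral prices coincide; use p* = (1.02−0.67)/(1.18−0.67) = 0.6863 for the latter.
Terminal values V(3,·): V(3,0)=0.0000, V(3,1)=0.0000, V(3,2)=20.0443, V(3,3)=79.6947
Node (2,0) S=37.7076: V=(p*·0.0000+(1−p*)·0.0000)/1.02=0.0000; Δ=(0.0000−0.0000)/(44.4950−25.2641)=0.0000; B=V−Δ·S=0.0000
Node (2,1) S=66.4104: V=(p*·20.0443+(1−p*)·0.0000)/1.02=13.4861; Δ=(20.0443−0.0000)/(78.3643−44.4950)=0.5918; B=V−Δ·S=-25.8163
Node (2,2) S=116.9616: V=(p*·79.6947+(1−p*)·20.0443)/1.02=59.7851; Δ=(79.6947−20.0443)/(138.0147−78.3643)=1.0000; B=V−Δ·S=-57.1765
Node (1,0) S=56.2800: V=(p*·13.4861+(1−p*)·0.0000)/1.02=9.0737; Δ=(13.4861−0.0000)/(66.4104−37.7076)=0.4699; B=V−Δ·S=-17.3697
Node (1,1) S=99.1200: V=(p*·59.7851+(1−p*)·13.4861)/1.02=44.3725; Δ=(59.7851−13.4861)/(116.9616−66.4104)=0.9159; B=V−Δ·S=-46.4098
Node (0,0) S=84.0000: V=(p*·44.3725+(1−p*)·9.0737)/1.02=32.6455; Δ=(44.3725−9.0737)/(99.1200−56.2800)=0.8240; B=V−Δ·S=-36.5678
Each (Δ,B) replicates both successor values, so the strategy is self-financing and V0 is arbitrage-free.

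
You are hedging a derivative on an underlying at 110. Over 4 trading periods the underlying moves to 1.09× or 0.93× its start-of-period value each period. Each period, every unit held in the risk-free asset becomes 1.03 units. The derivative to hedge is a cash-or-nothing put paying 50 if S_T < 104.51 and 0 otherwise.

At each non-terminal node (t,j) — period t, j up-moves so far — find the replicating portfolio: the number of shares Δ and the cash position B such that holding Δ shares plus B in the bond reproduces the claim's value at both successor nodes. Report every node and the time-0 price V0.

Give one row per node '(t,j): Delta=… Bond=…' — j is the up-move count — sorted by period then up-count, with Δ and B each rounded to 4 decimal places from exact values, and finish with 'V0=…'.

(0,0): Delta=-0.6855 Bond=82.1406
(1,0): Delta=-1.3497 Bond=152.5534
(1,1): Delta=-0.3455 Bond=43.8356
(2,0): Delta=-1.9931 Bond=218.3435
(2,1): Delta=-1.0203 Bond=120.4019
(2,2): Delta=0.0000 Bond=0.0000
(3,0): Delta=0.0000 Bond=48.5437
(3,1): Delta=-3.0135 Bond=330.7039
(3,2): Delta=0.0000 Bond=0.0000
(3,3): Delta=0.0000 Bond=0.0000
V0=6.7352

The replicating-portfolio and risk-neutral prices coincide; use p* = (1.03−0.93)/(1.09−0.93) = 0.6250 for the latter.
Terminal payoffs: V(4,0)=50.0000, V(4,1)=50.0000, V(4,2)=0.0000, V(4,3)=0.0000, V(4,4)=0.0000
  t=3,j=0: stock 88.4793 → up 96.4424 (V=50.0000), down 82.2857 (V=50.0000). Price 48.5437; hedge Δ=0.0000, bond B=48.5437.
  t=3,j=1: stock 103.7015 → up 113.0346 (V=0.0000), down 96.4424 (V=50.0000). Price 18.2039; hedge Δ=-3.0135, bond B=330.7039.
  t=3,j=2: stock 121.5426 → up 132.4815 (V=0.0000), down 113.0346 (V=0.0000). Price 0.0000; hedge Δ=0.0000, bond B=0.0000.
  t=3,j=3: stock 142.4532 → up 155.2740 (V=0.0000), down 132.4815 (V=0.0000). Price 0.0000; hedge Δ=0.0000, bond B=0.0000.
  t=2,j=0: stock 95.1390 → up 103.7015 (V=18.2039), down 88.4793 (V=48.5437). Price 28.7197; hedge Δ=-1.9931, bond B=218.3435.
  t=2,j=1: stock 111.5070 → up 121.5426 (V=0.0000), down 103.7015 (V=18.2039). Price 6.6276; hedge Δ=-1.0203, bond B=120.4019.
  t=2,j=2: stock 130.6910 → up 142.4532 (V=0.0000), down 121.5426 (V=0.0000). Price 0.0000; hedge Δ=0.0000, bond B=0.0000.
  t=1,j=0: stock 102.3000 → up 111.5070 (V=6.6276), down 95.1390 (V=28.7197). Price 14.4778; hedge Δ=-1.3497, bond B=152.5534.
  t=1,j=1: stock 119.9000 → up 130.6910 (V=0.0000), down 111.5070 (V=6.6276). Price 2.4130; hedge Δ=-0.3455, bond B=43.8356.
  t=0,j=0: stock 110.0000 → up 119.9000 (V=2.4130), down 102.3000 (V=14.4778). Price 6.7352; hedge Δ=-0.6855, bond B=82.1406.
Self-financing check: at every node Δ·S+B equals the discounted successor values.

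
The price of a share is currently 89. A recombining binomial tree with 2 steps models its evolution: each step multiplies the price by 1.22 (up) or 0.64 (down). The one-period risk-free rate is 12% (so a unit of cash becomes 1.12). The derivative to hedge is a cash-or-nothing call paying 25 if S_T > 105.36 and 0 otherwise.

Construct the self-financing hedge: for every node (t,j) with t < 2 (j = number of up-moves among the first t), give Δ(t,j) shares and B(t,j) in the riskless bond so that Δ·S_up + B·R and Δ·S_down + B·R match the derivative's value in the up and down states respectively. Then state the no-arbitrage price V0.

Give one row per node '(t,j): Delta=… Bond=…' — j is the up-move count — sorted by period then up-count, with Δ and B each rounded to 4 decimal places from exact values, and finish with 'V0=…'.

(0,0): Delta=0.3579 Bond=-18.1999
(1,0): Delta=0.0000 Bond=0.0000
(1,1): Delta=0.3970 Bond=-24.6305
V0=13.6499

The replicating-portfolio and risk-neutral prices coincide; use p* = (1.12−0.64)/(1.22−0.64) = 0.8276 for the latter.
At expiry t=2: V(2,0)=0.0000, V(2,1)=0.0000, V(2,2)=25.0000
Node (1,0) S=56.9600: V=(p*·0.0000+(1−p*)·0.0000)/1.12=0.0000; Δ=(0.0000−0.0000)/(69.4912−36.4544)=0.0000; B=V−Δ·S=0.0000
Node (1,1) S=108.5800: V=(p*·25.0000+(1−p*)·0.0000)/1.12=18.4729; Δ=(25.0000−0.0000)/(132.4676−69.4912)=0.3970; B=V−Δ·S=-24.6305
Node (0,0) S=89.0000: V=(p*·18.4729+(1−p*)·0.0000)/1.12=13.6499; Δ=(18.4729−0.0000)/(108.5800−56.9600)=0.3579; B=V−Δ·S=-18.1999
Check: Δ(0,0)·S0 + B(0,0) = 13.6499 = V0.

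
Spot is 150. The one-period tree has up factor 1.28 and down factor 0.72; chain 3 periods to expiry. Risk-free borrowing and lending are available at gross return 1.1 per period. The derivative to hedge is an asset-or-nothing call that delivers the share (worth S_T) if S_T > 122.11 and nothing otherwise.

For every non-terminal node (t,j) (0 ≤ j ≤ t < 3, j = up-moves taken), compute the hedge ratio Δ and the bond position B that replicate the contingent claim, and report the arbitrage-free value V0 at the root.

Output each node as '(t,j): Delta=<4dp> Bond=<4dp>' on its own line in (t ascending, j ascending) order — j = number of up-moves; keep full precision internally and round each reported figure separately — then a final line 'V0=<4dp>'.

(0,0): Delta=1.3829 Bond=-74.5624
(1,0): Delta=1.8048 Bond=-127.5846
(1,1): Delta=1.2705 Bond=-60.4348
(2,0): Delta=0.0000 Bond=0.0000
(2,1): Delta=2.2857 Bond=-206.8214
(2,2): Delta=1.0000 Bond=0.0000
V0=132.8751

No-arbitrage ⇒ martingale measure with p* = (R−d)/(u−d) = 0.6786.
Terminal values V(3,·): V(3,0)=0.0000, V(3,1)=0.0000, V(3,2)=176.9472, V(3,3)=314.5728
  t=2,j=0: stock 77.7600 → up 99.5328 (V=0.0000), down 55.9872 (V=0.0000). Price 0.0000; hedge Δ=0.0000, bond B=0.0000.
  t=2,j=1: stock 138.2400 → up 176.9472 (V=176.9472), down 99.5328 (V=0.0000). Price 109.1557; hedge Δ=2.2857, bond B=-206.8214.
  t=2,j=2: stock 245.7600 → up 314.5728 (V=314.5728), down 176.9472 (V=176.9472). Price 245.7600; hedge Δ=1.0000, bond B=0.0000.
  t=1,j=0: stock 108.0000 → up 138.2400 (V=109.1557), down 77.7600 (V=0.0000). Price 67.3363; hedge Δ=1.8048, bond B=-127.5846.
  t=1,j=1: stock 192.0000 → up 245.7600 (V=245.7600), down 138.2400 (V=109.1557). Price 183.5014; hedge Δ=1.2705, bond B=-60.4348.
  t=0,j=0: stock 150.0000 → up 192.0000 (V=183.5014), down 108.0000 (V=67.3363). Price 132.8751; hedge Δ=1.3829, bond B=-74.5624.
The time-0 hedge costs 132.8751, which is the no-arbitrage price.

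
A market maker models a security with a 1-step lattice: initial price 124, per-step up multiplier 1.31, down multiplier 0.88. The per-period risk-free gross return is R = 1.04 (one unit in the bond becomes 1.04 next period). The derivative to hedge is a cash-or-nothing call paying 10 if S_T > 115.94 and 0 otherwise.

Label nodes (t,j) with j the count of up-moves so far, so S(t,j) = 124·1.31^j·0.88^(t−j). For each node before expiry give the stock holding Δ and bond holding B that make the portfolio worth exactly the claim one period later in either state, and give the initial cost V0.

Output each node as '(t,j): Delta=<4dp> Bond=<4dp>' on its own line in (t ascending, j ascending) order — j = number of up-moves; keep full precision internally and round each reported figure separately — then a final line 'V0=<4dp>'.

Under the risk-neutral measure, an up-move has probability p* = (R−d)/(u−d) = 0.3721 and values discount at R = 1.04.
Payoff layer (t=1): V(1,0)=0.0000, V(1,1)=10.0000
Node (0,0) S=124.0000: V=(p*·10.0000+(1−p*)·0.0000)/1.04=3.5778; Δ=(10.0000−0.0000)/(162.4400−109.1200)=0.1875; B=V−Δ·S=-19.6780
The time-0 hedge costs 3.5778, which is the no-arbitrage price.

(0,0): Delta=0.1875 Bond=-19.6780
V0=3.5778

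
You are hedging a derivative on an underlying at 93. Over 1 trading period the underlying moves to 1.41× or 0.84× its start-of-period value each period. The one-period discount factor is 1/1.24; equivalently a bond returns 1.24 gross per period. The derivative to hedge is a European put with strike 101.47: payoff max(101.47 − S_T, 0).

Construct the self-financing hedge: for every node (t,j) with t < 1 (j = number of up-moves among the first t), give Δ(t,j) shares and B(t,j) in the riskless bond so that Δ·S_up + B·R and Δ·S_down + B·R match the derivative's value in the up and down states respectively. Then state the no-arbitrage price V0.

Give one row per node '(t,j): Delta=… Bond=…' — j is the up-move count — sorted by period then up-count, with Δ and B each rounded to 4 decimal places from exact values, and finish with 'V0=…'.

The replicating-portfolio and risk-neutral prices coincide; use p* = (1.24−0.84)/(1.41−0.84) = 0.7018 for the latter.
At expiry t=1: V(1,0)=23.3500, V(1,1)=0.0000
(0,0): S=93.0000. Δ = (V_up−V_dn)/(S_up−S_dn) = (0.0000−23.3500)/(131.1300−78.1200) = -0.4405. V = [p*·0.0000 + (1−p*)·23.3500]/1.24 = 5.6162. B = V − Δ·S = 46.5811.
Each (Δ,B) replicates both successor values, so the strategy is self-financing and V0 is arbitrage-free.

(0,0): Delta=-0.4405 Bond=46.5811
V0=5.6162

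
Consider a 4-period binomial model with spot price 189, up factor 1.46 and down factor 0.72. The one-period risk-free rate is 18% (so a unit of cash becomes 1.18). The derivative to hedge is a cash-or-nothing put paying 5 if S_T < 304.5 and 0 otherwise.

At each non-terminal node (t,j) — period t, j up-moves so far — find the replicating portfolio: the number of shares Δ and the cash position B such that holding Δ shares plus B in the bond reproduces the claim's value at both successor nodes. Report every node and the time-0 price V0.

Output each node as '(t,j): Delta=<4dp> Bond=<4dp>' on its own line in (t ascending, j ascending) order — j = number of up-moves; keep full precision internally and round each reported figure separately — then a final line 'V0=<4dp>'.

The replicating-portfolio and risk-neutral prices coincide; use p* = (1.18−0.72)/(1.46−0.72) = 0.6216 for the latter.
Terminal payoffs: V(4,0)=5.0000, V(4,1)=5.0000, V(4,2)=5.0000, V(4,3)=0.0000, V(4,4)=0.0000
Node (3,0) S=70.5439: V=(p*·5.0000+(1−p*)·5.0000)/1.18=4.2373; Δ=(5.0000−5.0000)/(102.9941−50.7916)=0.0000; B=V−Δ·S=4.2373
Node (3,1) S=143.0473: V=(p*·5.0000+(1−p*)·5.0000)/1.18=4.2373; Δ=(5.0000−5.0000)/(208.8491−102.9941)=0.0000; B=V−Δ·S=4.2373
Node (3,2) S=290.0681: V=(p*·0.0000+(1−p*)·5.0000)/1.18=1.6033; Δ=(0.0000−5.0000)/(423.4995−208.8491)=-0.0233; B=V−Δ·S=8.3601
Node (3,3) S=588.1937: V=(p*·0.0000+(1−p*)·0.0000)/1.18=0.0000; Δ=(0.0000−0.0000)/(858.7628−423.4995)=0.0000; B=V−Δ·S=0.0000
Node (2,0) S=97.9776: V=(p*·4.2373+(1−p*)·4.2373)/1.18=3.5909; Δ=(4.2373−4.2373)/(143.0473−70.5439)=0.0000; B=V−Δ·S=3.5909
Node (2,1) S=198.6768: V=(p*·1.6033+(1−p*)·4.2373)/1.18=2.2033; Δ=(1.6033−4.2373)/(290.0681−143.0473)=-0.0179; B=V−Δ·S=5.7628
Node (2,2) S=402.8724: V=(p*·0.0000+(1−p*)·1.6033)/1.18=0.5141; Δ=(0.0000−1.6033)/(588.1937−290.0681)=-0.0054; B=V−Δ·S=2.6807
Node (1,0) S=136.0800: V=(p*·2.2033+(1−p*)·3.5909)/1.18=2.3122; Δ=(2.2033−3.5909)/(198.6768−97.9776)=-0.0138; B=V−Δ·S=4.1873
Node (1,1) S=275.9400: V=(p*·0.5141+(1−p*)·2.2033)/1.18=0.9774; Δ=(0.5141−2.2033)/(402.8724−198.6768)=-0.0083; B=V−Δ·S=3.2601
Node (0,0) S=189.0000: V=(p*·0.9774+(1−p*)·2.3122)/1.18=1.2563; Δ=(0.9774−2.3122)/(275.9400−136.0800)=-0.0095; B=V−Δ·S=3.0601
Each (Δ,B) replicates both successor values, so the strategy is self-financing and V0 is arbitrage-free.

(0,0): Delta=-0.0095 Bond=3.0601
(1,0): Delta=-0.0138 Bond=4.1873
(1,1): Delta=-0.0083 Bond=3.2601
(2,0): Delta=0.0000 Bond=3.5909
(2,1): Delta=-0.0179 Bond=5.7628
(2,2): Delta=-0.0054 Bond=2.6807
(3,0): Delta=0.0000 Bond=4.2373
(3,1): Delta=0.0000 Bond=4.2373
(3,2): Delta=-0.0233 Bond=8.3601
(3,3): Delta=0.0000 Bond=0.0000
V0=1.2563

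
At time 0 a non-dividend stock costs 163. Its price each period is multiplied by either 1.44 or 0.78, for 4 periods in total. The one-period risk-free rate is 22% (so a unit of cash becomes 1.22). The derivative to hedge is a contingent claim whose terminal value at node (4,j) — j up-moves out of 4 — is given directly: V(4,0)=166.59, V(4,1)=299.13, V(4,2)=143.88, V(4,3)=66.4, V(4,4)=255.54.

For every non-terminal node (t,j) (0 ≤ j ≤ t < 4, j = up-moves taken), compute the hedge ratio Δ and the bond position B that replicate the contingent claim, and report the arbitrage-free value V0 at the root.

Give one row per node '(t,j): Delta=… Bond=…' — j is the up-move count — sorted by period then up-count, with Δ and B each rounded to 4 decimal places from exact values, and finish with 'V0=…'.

Since d<R<u, set p* = (R−d)/(u−d) = 0.6667; price each node as the discounted p*-expectation of its children.
Terminal payoffs: V(4,0)=166.5900, V(4,1)=299.1300, V(4,2)=143.8800, V(4,3)=66.4000, V(4,4)=255.5400
  t=3,j=0: stock 77.3520 → up 111.3868 (V=299.1300), down 60.3345 (V=166.5900). Price 208.9754; hedge Δ=2.5962, bond B=8.1572.
  t=3,j=1: stock 142.8036 → up 205.6373 (V=143.8800), down 111.3868 (V=299.1300). Price 160.3525; hedge Δ=-1.6472, bond B=395.5797.
  t=3,j=2: stock 263.6375 → up 379.6380 (V=66.4000), down 205.6373 (V=143.8800). Price 75.5956; hedge Δ=-0.4453, bond B=192.9896.
  t=3,j=3: stock 486.7154 → up 700.8702 (V=255.5400), down 379.6380 (V=66.4000). Price 157.7814; hedge Δ=0.5888, bond B=-128.7943.
  t=2,j=0: stock 99.1692 → up 142.8036 (V=160.3525), down 77.3520 (V=208.9754). Price 144.7214; hedge Δ=-0.7429, bond B=218.3925.
  t=2,j=1: stock 183.0816 → up 263.6375 (V=75.5956), down 142.8036 (V=160.3525). Price 85.1212; hedge Δ=-0.7014, bond B=213.5407.
  t=2,j=2: stock 337.9968 → up 486.7154 (V=157.7814), down 263.6375 (V=75.5956). Price 106.8739; hedge Δ=0.3684, bond B=-17.6500.
  t=1,j=0: stock 127.1400 → up 183.0816 (V=85.1212), down 99.1692 (V=144.7214). Price 86.0557; hedge Δ=-0.7103, bond B=176.3590.
  t=1,j=1: stock 234.7200 → up 337.9968 (V=106.8739), down 183.0816 (V=85.1212). Price 81.6582; hedge Δ=0.1404, bond B=48.6996.
  t=0,j=0: stock 163.0000 → up 234.7200 (V=81.6582), down 127.1400 (V=86.0557). Price 68.1345; hedge Δ=-0.0409, bond B=74.7973.
Each (Δ,B) replicates both successor values, so the strategy is self-financing and V0 is arbitrage-free.

(0,0): Delta=-0.0409 Bond=74.7973
(1,0): Delta=-0.7103 Bond=176.3590
(1,1): Delta=0.1404 Bond=48.6996
(2,0): Delta=-0.7429 Bond=218.3925
(2,1): Delta=-0.7014 Bond=213.5407
(2,2): Delta=0.3684 Bond=-17.6500
(3,0): Delta=2.5962 Bond=8.1572
(3,1): Delta=-1.6472 Bond=395.5797
(3,2): Delta=-0.4453 Bond=192.9896
(3,3): Delta=0.5888 Bond=-128.7943
V0=68.1345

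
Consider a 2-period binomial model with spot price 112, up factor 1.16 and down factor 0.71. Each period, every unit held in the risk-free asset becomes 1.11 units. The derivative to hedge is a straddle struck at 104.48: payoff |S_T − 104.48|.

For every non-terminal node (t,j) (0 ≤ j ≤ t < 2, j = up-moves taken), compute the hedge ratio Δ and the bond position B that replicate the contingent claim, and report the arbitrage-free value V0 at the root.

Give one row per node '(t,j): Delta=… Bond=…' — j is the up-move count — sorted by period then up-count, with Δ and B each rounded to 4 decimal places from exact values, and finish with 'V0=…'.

Risk-neutral probability p* = (R−d)/(u−d) = (1.11−0.71)/(1.16−0.71) = 0.8889.
Payoff layer (t=2): V(2,0)=48.0208, V(2,1)=12.2368, V(2,2)=46.2272
Node (1,0) S=79.5200: V=(p*·12.2368+(1−p*)·48.0208)/1.11=14.6061; Δ=(12.2368−48.0208)/(92.2432−56.4592)=-1.0000; B=V−Δ·S=94.1261
Node (1,1) S=129.9200: V=(p*·46.2272+(1−p*)·12.2368)/1.11=38.2437; Δ=(46.2272−12.2368)/(150.7072−92.2432)=0.5814; B=V−Δ·S=-37.2905
Node (0,0) S=112.0000: V=(p*·38.2437+(1−p*)·14.6061)/1.11=32.0876; Δ=(38.2437−14.6061)/(129.9200−79.5200)=0.4690; B=V−Δ·S=-20.4403
Each (Δ,B) replicates both successor values, so the strategy is self-financing and V0 is arbitrage-free.

(0,0): Delta=0.4690 Bond=-20.4403
(1,0): Delta=-1.0000 Bond=94.1261
(1,1): Delta=0.5814 Bond=-37.2905
V0=32.0876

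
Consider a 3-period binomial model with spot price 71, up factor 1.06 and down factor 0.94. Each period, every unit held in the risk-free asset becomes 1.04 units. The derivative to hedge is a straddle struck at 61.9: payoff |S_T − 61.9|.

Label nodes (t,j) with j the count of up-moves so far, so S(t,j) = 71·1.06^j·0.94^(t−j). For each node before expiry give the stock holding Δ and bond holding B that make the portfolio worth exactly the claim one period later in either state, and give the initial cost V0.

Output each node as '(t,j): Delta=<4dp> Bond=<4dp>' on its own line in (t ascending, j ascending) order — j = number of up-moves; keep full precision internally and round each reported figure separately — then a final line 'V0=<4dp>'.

(0,0): Delta=0.9823 Bond=-53.7513
(1,0): Delta=0.8828 Bond=-49.2577
(1,1): Delta=1.0000 Bond=-57.2300
(2,0): Delta=0.2220 Bond=-9.7717
(2,1): Delta=1.0000 Bond=-59.5192
(2,2): Delta=1.0000 Bond=-59.5192
V0=15.9952

Under the risk-neutral measure, an up-move has probability p* = (R−d)/(u−d) = 0.8333 and values discount at R = 1.04.
Payoff layer (t=3): V(3,0)=2.9285, V(3,1)=4.5997, V(3,2)=13.0891, V(3,3)=22.6621
(2,0): S=62.7356. Δ = (V_up−V_dn)/(S_up−S_dn) = (4.5997−2.9285)/(66.4997−58.9715) = 0.2220. V = [p*·4.5997 + (1−p*)·2.9285]/1.04 = 4.1550. B = V − Δ·S = -9.7717.
(2,1): S=70.7444. Δ = (V_up−V_dn)/(S_up−S_dn) = (13.0891−4.5997)/(74.9891−66.4997) = 1.0000. V = [p*·13.0891 + (1−p*)·4.5997]/1.04 = 11.2252. B = V − Δ·S = -59.5192.
(2,2): S=79.7756. Δ = (V_up−V_dn)/(S_up−S_dn) = (22.6621−13.0891)/(84.5621−74.9891) = 1.0000. V = [p*·22.6621 + (1−p*)·13.0891]/1.04 = 20.2564. B = V − Δ·S = -59.5192.
(1,0): S=66.7400. Δ = (V_up−V_dn)/(S_up−S_dn) = (11.2252−4.1550)/(70.7444−62.7356) = 0.8828. V = [p*·11.2252 + (1−p*)·4.1550]/1.04 = 9.6604. B = V − Δ·S = -49.2577.
(1,1): S=75.2600. Δ = (V_up−V_dn)/(S_up−S_dn) = (20.2564−11.2252)/(79.7756−70.7444) = 1.0000. V = [p*·20.2564 + (1−p*)·11.2252]/1.04 = 18.0300. B = V − Δ·S = -57.2300.
(0,0): S=71.0000. Δ = (V_up−V_dn)/(S_up−S_dn) = (18.0300−9.6604)/(75.2600−66.7400) = 0.9823. V = [p*·18.0300 + (1−p*)·9.6604]/1.04 = 15.9952. B = V − Δ·S = -53.7513.
Each (Δ,B) replicates both successor values, so the strategy is self-financing and V0 is arbitrage-free.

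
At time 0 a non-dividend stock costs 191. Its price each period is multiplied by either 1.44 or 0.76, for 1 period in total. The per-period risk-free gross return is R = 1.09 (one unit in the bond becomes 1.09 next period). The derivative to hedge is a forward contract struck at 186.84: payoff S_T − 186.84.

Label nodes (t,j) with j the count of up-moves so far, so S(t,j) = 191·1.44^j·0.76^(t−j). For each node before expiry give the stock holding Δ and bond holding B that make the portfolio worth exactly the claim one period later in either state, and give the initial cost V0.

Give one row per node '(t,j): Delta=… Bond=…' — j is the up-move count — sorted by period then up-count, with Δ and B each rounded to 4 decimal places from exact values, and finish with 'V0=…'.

(0,0): Delta=1.0000 Bond=-171.4128
V0=19.5872

The replicating-portfolio and risk-neutral prices coincide; use p* = (1.09−0.76)/(1.44−0.76) = 0.4853 for the latter.
At expiry t=1: V(1,0)=-41.6800, V(1,1)=88.2000
(0,0): S=191.0000. Δ = (V_up−V_dn)/(S_up−S_dn) = (88.2000−-41.6800)/(275.0400−145.1600) = 1.0000. V = [p*·88.2000 + (1−p*)·-41.6800]/1.09 = 19.5872. B = V − Δ·S = -171.4128.
The time-0 hedge costs 19.5872, which is the no-arbitrage price.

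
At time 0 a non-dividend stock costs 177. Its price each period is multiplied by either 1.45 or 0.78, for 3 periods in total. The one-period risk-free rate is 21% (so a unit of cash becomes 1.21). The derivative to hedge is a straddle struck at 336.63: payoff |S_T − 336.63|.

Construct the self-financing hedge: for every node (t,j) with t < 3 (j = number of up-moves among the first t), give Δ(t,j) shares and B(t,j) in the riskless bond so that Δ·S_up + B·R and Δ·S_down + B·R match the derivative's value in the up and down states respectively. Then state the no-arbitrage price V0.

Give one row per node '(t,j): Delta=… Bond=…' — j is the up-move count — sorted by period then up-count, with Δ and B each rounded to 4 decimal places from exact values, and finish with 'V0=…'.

(0,0): Delta=-0.0370 Bond=80.1367
(1,0): Delta=-1.0000 Bond=229.9228
(1,1): Delta=0.2522 Bond=22.7567
(2,0): Delta=-1.0000 Bond=278.2066
(2,1): Delta=-1.0000 Bond=278.2066
(2,2): Delta=0.6281 Bond=-112.3738
V0=73.5949

Under the risk-neutral measure, an up-move has probability p* = (R−d)/(u−d) = 0.6418 and values discount at R = 1.21.
Terminal values V(3,·): V(3,0)=252.6343, V(3,1)=180.4841, V(3,2)=46.3589, V(3,3)=202.9766
(2,0): S=107.6868. Δ = (V_up−V_dn)/(S_up−S_dn) = (180.4841−252.6343)/(156.1459−83.9957) = -1.0000. V = [p*·180.4841 + (1−p*)·252.6343]/1.21 = 170.5198. B = V − Δ·S = 278.2066.
(2,1): S=200.1870. Δ = (V_up−V_dn)/(S_up−S_dn) = (46.3589−180.4841)/(290.2711−156.1459) = -1.0000. V = [p*·46.3589 + (1−p*)·180.4841]/1.21 = 78.0196. B = V − Δ·S = 278.2066.
(2,2): S=372.1425. Δ = (V_up−V_dn)/(S_up−S_dn) = (202.9766−46.3589)/(539.6066−290.2711) = 0.6281. V = [p*·202.9766 + (1−p*)·46.3589]/1.21 = 121.3841. B = V − Δ·S = -112.3738.
(1,0): S=138.0600. Δ = (V_up−V_dn)/(S_up−S_dn) = (78.0196−170.5198)/(200.1870−107.6868) = -1.0000. V = [p*·78.0196 + (1−p*)·170.5198]/1.21 = 91.8628. B = V − Δ·S = 229.9228.
(1,1): S=256.6500. Δ = (V_up−V_dn)/(S_up−S_dn) = (121.3841−78.0196)/(372.1425−200.1870) = 0.2522. V = [p*·121.3841 + (1−p*)·78.0196]/1.21 = 87.4798. B = V − Δ·S = 22.7567.
(0,0): S=177.0000. Δ = (V_up−V_dn)/(S_up−S_dn) = (87.4798−91.8628)/(256.6500−138.0600) = -0.0370. V = [p*·87.4798 + (1−p*)·91.8628]/1.21 = 73.5949. B = V − Δ·S = 80.1367.
The time-0 hedge costs 73.5949, which is the no-arbitrage price.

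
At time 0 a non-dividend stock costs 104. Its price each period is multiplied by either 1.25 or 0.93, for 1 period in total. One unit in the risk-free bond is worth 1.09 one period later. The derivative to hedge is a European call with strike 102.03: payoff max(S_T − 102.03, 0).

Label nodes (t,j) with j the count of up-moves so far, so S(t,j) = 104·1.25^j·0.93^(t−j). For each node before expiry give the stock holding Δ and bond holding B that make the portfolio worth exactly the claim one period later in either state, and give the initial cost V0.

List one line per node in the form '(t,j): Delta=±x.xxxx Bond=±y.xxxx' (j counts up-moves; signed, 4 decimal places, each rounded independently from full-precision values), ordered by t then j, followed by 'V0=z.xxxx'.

Risk-neutral probability p* = (R−d)/(u−d) = (1.09−0.93)/(1.25−0.93) = 0.5000.
At expiry t=1: V(1,0)=0.0000, V(1,1)=27.9700
Node (0,0) S=104.0000: V=(p*·27.9700+(1−p*)·0.0000)/1.09=12.8303; Δ=(27.9700−0.0000)/(130.0000−96.7200)=0.8404; B=V−Δ·S=-74.5760
Self-financing check: at every node Δ·S+B equals the discounted successor values.

(0,0): Delta=0.8404 Bond=-74.5760
V0=12.8303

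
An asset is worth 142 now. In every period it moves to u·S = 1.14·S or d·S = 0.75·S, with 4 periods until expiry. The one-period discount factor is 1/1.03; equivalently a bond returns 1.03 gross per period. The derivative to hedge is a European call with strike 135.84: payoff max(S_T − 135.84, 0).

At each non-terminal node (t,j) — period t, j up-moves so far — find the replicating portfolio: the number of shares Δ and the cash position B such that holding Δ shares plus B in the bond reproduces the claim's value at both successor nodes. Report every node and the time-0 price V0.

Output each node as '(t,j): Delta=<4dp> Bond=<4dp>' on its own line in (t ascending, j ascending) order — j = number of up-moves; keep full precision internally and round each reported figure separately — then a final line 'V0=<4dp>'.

(0,0): Delta=0.6599 Bond=-61.0176
(1,0): Delta=0.2567 Bond=-19.9066
(1,1): Delta=0.7641 Bond=-79.7180
(2,0): Delta=0.0000 Bond=0.0000
(2,1): Delta=0.3230 Bond=-28.5588
(2,2): Delta=0.8781 Bond=-103.1473
(3,0): Delta=0.0000 Bond=0.0000
(3,1): Delta=0.0000 Bond=0.0000
(3,2): Delta=0.4065 Bond=-40.9717
(3,3): Delta=1.0000 Bond=-131.8835
V0=32.6889

The replicating-portfolio and risk-neutral prices coincide; use p* = (1.03−0.75)/(1.14−0.75) = 0.7179 for the latter.
Terminal values V(4,·): V(4,0)=0.0000, V(4,1)=0.0000, V(4,2)=0.0000, V(4,3)=21.9444, V(4,4)=103.9923
Node (3,0) S=59.9062: V=(p*·0.0000+(1−p*)·0.0000)/1.03=0.0000; Δ=(0.0000−0.0000)/(68.2931−44.9297)=0.0000; B=V−Δ·S=0.0000
Node (3,1) S=91.0575: V=(p*·0.0000+(1−p*)·0.0000)/1.03=0.0000; Δ=(0.0000−0.0000)/(103.8055−68.2931)=0.0000; B=V−Δ·S=0.0000
Node (3,2) S=138.4074: V=(p*·21.9444+(1−p*)·0.0000)/1.03=15.2961; Δ=(21.9444−0.0000)/(157.7844−103.8055)=0.4065; B=V−Δ·S=-40.9717
Node (3,3) S=210.3792: V=(p*·103.9923+(1−p*)·21.9444)/1.03=78.4958; Δ=(103.9923−21.9444)/(239.8323−157.7844)=1.0000; B=V−Δ·S=-131.8835
Node (2,0) S=79.8750: V=(p*·0.0000+(1−p*)·0.0000)/1.03=0.0000; Δ=(0.0000−0.0000)/(91.0575−59.9062)=0.0000; B=V−Δ·S=0.0000
Node (2,1) S=121.4100: V=(p*·15.2961+(1−p*)·0.0000)/1.03=10.6620; Δ=(15.2961−0.0000)/(138.4074−91.0575)=0.3230; B=V−Δ·S=-28.5588
Node (2,2) S=184.5432: V=(p*·78.4958+(1−p*)·15.2961)/1.03=58.9031; Δ=(78.4958−15.2961)/(210.3792−138.4074)=0.8781; B=V−Δ·S=-103.1473
Node (1,0) S=106.5000: V=(p*·10.6620+(1−p*)·0.0000)/1.03=7.4318; Δ=(10.6620−0.0000)/(121.4100−79.8750)=0.2567; B=V−Δ·S=-19.9066
Node (1,1) S=161.8800: V=(p*·58.9031+(1−p*)·10.6620)/1.03=43.9773; Δ=(58.9031−10.6620)/(184.5432−121.4100)=0.7641; B=V−Δ·S=-79.7180
Node (0,0) S=142.0000: V=(p*·43.9773+(1−p*)·7.4318)/1.03=32.6889; Δ=(43.9773−7.4318)/(161.8800−106.5000)=0.6599; B=V−Δ·S=-61.0176
Each (Δ,B) replicates both successor values, so the strategy is self-financing and V0 is arbitrage-free.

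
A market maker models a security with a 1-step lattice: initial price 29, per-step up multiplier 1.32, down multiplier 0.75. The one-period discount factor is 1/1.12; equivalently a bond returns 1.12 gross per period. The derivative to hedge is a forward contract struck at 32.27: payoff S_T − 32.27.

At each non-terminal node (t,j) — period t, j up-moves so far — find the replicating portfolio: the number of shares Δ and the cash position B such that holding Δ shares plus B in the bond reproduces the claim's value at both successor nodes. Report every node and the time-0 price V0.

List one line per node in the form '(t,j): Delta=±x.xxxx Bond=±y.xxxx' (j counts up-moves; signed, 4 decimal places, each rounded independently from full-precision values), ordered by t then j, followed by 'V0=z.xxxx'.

Risk-neutral probability p* = (R−d)/(u−d) = (1.12−0.75)/(1.32−0.75) = 0.6491.
Payoff layer (t=1): V(1,0)=-10.5200, V(1,1)=6.0100
  t=0,j=0: stock 29.0000 → up 38.2800 (V=6.0100), down 21.7500 (V=-10.5200). Price 0.1875; hedge Δ=1.0000, bond B=-28.8125.
Root portfolio cost Δ·29+B reproduces V0=0.1875.

(0,0): Delta=1.0000 Bond=-28.8125
V0=0.1875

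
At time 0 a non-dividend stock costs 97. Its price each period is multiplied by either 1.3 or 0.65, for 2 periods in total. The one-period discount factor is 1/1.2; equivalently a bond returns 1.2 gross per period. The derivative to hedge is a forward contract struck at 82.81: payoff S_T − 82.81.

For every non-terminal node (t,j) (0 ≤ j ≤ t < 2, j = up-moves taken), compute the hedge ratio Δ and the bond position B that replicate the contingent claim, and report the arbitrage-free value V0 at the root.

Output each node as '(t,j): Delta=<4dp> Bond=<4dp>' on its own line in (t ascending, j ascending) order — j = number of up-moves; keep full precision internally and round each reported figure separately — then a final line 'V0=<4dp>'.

Since d<R<u, set p* = (R−d)/(u−d) = 0.8462; price each node as the discounted p*-expectation of its children.
Terminal payoffs: V(2,0)=-41.8275, V(2,1)=-0.8450, V(2,2)=81.1200
  t=1,j=0: stock 63.0500 → up 81.9650 (V=-0.8450), down 40.9825 (V=-41.8275). Price -5.9583; hedge Δ=1.0000, bond B=-69.0083.
  t=1,j=1: stock 126.1000 → up 163.9300 (V=81.1200), down 81.9650 (V=-0.8450). Price 57.0917; hedge Δ=1.0000, bond B=-69.0083.
  t=0,j=0: stock 97.0000 → up 126.1000 (V=57.0917), down 63.0500 (V=-5.9583). Price 39.4931; hedge Δ=1.0000, bond B=-57.5069.
Self-financing check: at every node Δ·S+B equals the discounted successor values.

(0,0): Delta=1.0000 Bond=-57.5069
(1,0): Delta=1.0000 Bond=-69.0083
(1,1): Delta=1.0000 Bond=-69.0083
V0=39.4931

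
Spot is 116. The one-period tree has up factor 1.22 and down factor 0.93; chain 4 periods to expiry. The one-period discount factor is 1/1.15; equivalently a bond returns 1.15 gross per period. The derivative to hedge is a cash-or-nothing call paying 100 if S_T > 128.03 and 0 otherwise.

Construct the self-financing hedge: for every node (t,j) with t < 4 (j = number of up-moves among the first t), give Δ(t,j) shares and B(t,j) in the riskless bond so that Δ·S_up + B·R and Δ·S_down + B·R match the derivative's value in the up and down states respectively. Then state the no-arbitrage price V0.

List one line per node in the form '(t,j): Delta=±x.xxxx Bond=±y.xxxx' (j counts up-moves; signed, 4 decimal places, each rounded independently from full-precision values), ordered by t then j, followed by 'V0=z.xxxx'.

The replicating-portfolio and risk-neutral prices coincide; use p* = (1.15−0.93)/(1.22−0.93) = 0.7586 for the latter.
Terminal values V(4,·): V(4,0)=0.0000, V(4,1)=0.0000, V(4,2)=100.0000, V(4,3)=100.0000, V(4,4)=100.0000
Node (3,0) S=93.3054: V=(p*·0.0000+(1−p*)·0.0000)/1.15=0.0000; Δ=(0.0000−0.0000)/(113.8326−86.7740)=0.0000; B=V−Δ·S=0.0000
Node (3,1) S=122.4006: V=(p*·100.0000+(1−p*)·0.0000)/1.15=65.9670; Δ=(100.0000−0.0000)/(149.3288−113.8326)=2.8172; B=V−Δ·S=-278.8606
Node (3,2) S=160.5686: V=(p*·100.0000+(1−p*)·100.0000)/1.15=86.9565; Δ=(100.0000−100.0000)/(195.8937−149.3288)=0.0000; B=V−Δ·S=86.9565
Node (3,3) S=210.6384: V=(p*·100.0000+(1−p*)·100.0000)/1.15=86.9565; Δ=(100.0000−100.0000)/(256.9788−195.8937)=0.0000; B=V−Δ·S=86.9565
Node (2,0) S=100.3284: V=(p*·65.9670+(1−p*)·0.0000)/1.15=43.5165; Δ=(65.9670−0.0000)/(122.4006−93.3054)=2.2673; B=V−Δ·S=-183.9560
Node (2,1) S=131.6136: V=(p*·86.9565+(1−p*)·65.9670)/1.15=71.2088; Δ=(86.9565−65.9670)/(160.5686−122.4006)=0.5499; B=V−Δ·S=-1.1688
Node (2,2) S=172.6544: V=(p*·86.9565+(1−p*)·86.9565)/1.15=75.6144; Δ=(86.9565−86.9565)/(210.6384−160.5686)=0.0000; B=V−Δ·S=75.6144
Node (1,0) S=107.8800: V=(p*·71.2088+(1−p*)·43.5165)/1.15=56.1082; Δ=(71.2088−43.5165)/(131.6136−100.3284)=0.8852; B=V−Δ·S=-39.3825
Node (1,1) S=141.5200: V=(p*·75.6144+(1−p*)·71.2088)/1.15=64.8269; Δ=(75.6144−71.2088)/(172.6544−131.6136)=0.1073; B=V−Δ·S=49.6352
Node (0,0) S=116.0000: V=(p*·64.8269+(1−p*)·56.1082)/1.15=54.5412; Δ=(64.8269−56.1082)/(141.5200−107.8800)=0.2592; B=V−Δ·S=24.4767
Self-financing check: at every node Δ·S+B equals the discounted successor values.

(0,0): Delta=0.2592 Bond=24.4767
(1,0): Delta=0.8852 Bond=-39.3825
(1,1): Delta=0.1073 Bond=49.6352
(2,0): Delta=2.2673 Bond=-183.9560
(2,1): Delta=0.5499 Bond=-1.1688
(2,2): Delta=0.0000 Bond=75.6144
(3,0): Delta=0.0000 Bond=0.0000
(3,1): Delta=2.8172 Bond=-278.8606
(3,2): Delta=0.0000 Bond=86.9565
(3,3): Delta=0.0000 Bond=86.9565
V0=54.5412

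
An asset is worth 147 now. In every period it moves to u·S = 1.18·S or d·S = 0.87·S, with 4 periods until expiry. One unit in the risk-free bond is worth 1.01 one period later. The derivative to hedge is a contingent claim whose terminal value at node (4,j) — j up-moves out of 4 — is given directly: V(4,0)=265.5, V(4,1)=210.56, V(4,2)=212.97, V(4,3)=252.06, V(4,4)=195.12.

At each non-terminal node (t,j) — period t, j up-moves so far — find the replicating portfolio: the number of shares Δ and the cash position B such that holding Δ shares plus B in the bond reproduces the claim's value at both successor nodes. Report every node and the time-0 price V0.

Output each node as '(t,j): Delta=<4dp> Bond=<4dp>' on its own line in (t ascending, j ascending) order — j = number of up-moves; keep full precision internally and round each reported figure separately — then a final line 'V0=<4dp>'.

Since d<R<u, set p* = (R−d)/(u−d) = 0.4516; price each node as the discounted p*-expectation of its children.
At expiry t=4: V(4,0)=265.5000, V(4,1)=210.5600, V(4,2)=212.9700, V(4,3)=252.0600, V(4,4)=195.1200
Node (3,0) S=96.7999: V=(p*·210.5600+(1−p*)·265.5000)/1.01=238.3053; Δ=(210.5600−265.5000)/(114.2239−84.2159)=-1.8308; B=V−Δ·S=415.5311
Node (3,1) S=131.2919: V=(p*·212.9700+(1−p*)·210.5600)/1.01=209.5529; Δ=(212.9700−210.5600)/(154.9244−114.2239)=0.0592; B=V−Δ·S=201.7787
Node (3,2) S=178.0740: V=(p*·252.0600+(1−p*)·212.9700)/1.01=228.3401; Δ=(252.0600−212.9700)/(210.1274−154.9244)=0.7081; B=V−Δ·S=102.2434
Node (3,3) S=241.5257: V=(p*·195.1200+(1−p*)·252.0600)/1.01=224.1041; Δ=(195.1200−252.0600)/(285.0003−210.1274)=-0.7605; B=V−Δ·S=407.7815
Node (2,0) S=111.2643: V=(p*·209.5529+(1−p*)·238.3053)/1.01=223.0895; Δ=(209.5529−238.3053)/(131.2919−96.7999)=-0.8336; B=V−Δ·S=315.8394
Node (2,1) S=150.9102: V=(p*·228.3401+(1−p*)·209.5529)/1.01=215.8787; Δ=(228.3401−209.5529)/(178.0740−131.2919)=0.4016; B=V−Δ·S=155.2745
Node (2,2) S=204.6828: V=(p*·224.1041+(1−p*)·228.3401)/1.01=224.1853; Δ=(224.1041−228.3401)/(241.5257−178.0740)=-0.0668; B=V−Δ·S=237.8499
Node (1,0) S=127.8900: V=(p*·215.8787+(1−p*)·223.0895)/1.01=217.6564; Δ=(215.8787−223.0895)/(150.9102−111.2643)=-0.1819; B=V−Δ·S=240.9170
Node (1,1) S=173.4600: V=(p*·224.1853+(1−p*)·215.8787)/1.01=217.4555; Δ=(224.1853−215.8787)/(204.6828−150.9102)=0.1545; B=V−Δ·S=190.6600
Node (0,0) S=147.0000: V=(p*·217.4555+(1−p*)·217.6564)/1.01=215.4115; Δ=(217.4555−217.6564)/(173.4600−127.8900)=-0.0044; B=V−Δ·S=216.0597
Root portfolio cost Δ·147+B reproduces V0=215.4115.

(0,0): Delta=-0.0044 Bond=216.0597
(1,0): Delta=-0.1819 Bond=240.9170
(1,1): Delta=0.1545 Bond=190.6600
(2,0): Delta=-0.8336 Bond=315.8394
(2,1): Delta=0.4016 Bond=155.2745
(2,2): Delta=-0.0668 Bond=237.8499
(3,0): Delta=-1.8308 Bond=415.5311
(3,1): Delta=0.0592 Bond=201.7787
(3,2): Delta=0.7081 Bond=102.2434
(3,3): Delta=-0.7605 Bond=407.7815
V0=215.4115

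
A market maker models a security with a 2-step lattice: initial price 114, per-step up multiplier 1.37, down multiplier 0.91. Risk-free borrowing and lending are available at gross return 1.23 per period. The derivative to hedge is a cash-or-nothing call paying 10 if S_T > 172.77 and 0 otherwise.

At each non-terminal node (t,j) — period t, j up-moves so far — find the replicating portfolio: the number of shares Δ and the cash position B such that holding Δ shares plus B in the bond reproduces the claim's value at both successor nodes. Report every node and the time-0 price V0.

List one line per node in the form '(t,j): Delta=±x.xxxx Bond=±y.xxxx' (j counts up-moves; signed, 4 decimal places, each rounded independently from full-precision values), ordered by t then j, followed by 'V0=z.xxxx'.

Since d<R<u, set p* = (R−d)/(u−d) = 0.6957; price each node as the discounted p*-expectation of its children.
At expiry t=2: V(2,0)=0.0000, V(2,1)=0.0000, V(2,2)=10.0000
(1,0): S=103.7400. Δ = (V_up−V_dn)/(S_up−S_dn) = (0.0000−0.0000)/(142.1238−94.4034) = 0.0000. V = [p*·0.0000 + (1−p*)·0.0000]/1.23 = 0.0000. B = V − Δ·S = 0.0000.
(1,1): S=156.1800. Δ = (V_up−V_dn)/(S_up−S_dn) = (10.0000−0.0000)/(213.9666−142.1238) = 0.1392. V = [p*·10.0000 + (1−p*)·0.0000]/1.23 = 5.6557. B = V − Δ·S = -16.0834.
(0,0): S=114.0000. Δ = (V_up−V_dn)/(S_up−S_dn) = (5.6557−0.0000)/(156.1800−103.7400) = 0.1079. V = [p*·5.6557 + (1−p*)·0.0000]/1.23 = 3.1987. B = V − Δ·S = -9.0963.
Each (Δ,B) replicates both successor values, so the strategy is self-financing and V0 is arbitrage-free.

(0,0): Delta=0.1079 Bond=-9.0963
(1,0): Delta=0.0000 Bond=0.0000
(1,1): Delta=0.1392 Bond=-16.0834
V0=3.1987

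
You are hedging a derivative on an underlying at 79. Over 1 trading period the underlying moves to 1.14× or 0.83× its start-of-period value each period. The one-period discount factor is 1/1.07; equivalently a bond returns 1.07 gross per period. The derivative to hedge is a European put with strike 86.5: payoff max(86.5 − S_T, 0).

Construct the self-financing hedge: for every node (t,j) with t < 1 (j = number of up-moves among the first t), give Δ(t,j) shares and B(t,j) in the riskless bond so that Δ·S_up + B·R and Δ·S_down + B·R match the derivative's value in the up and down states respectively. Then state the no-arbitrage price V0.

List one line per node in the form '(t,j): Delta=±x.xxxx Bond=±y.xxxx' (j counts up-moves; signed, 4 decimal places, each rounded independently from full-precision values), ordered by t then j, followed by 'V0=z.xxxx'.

Under the risk-neutral measure, an up-move has probability p* = (R−d)/(u−d) = 0.7742 and values discount at R = 1.07.
Payoff layer (t=1): V(1,0)=20.9300, V(1,1)=0.0000
(0,0): S=79.0000. Δ = (V_up−V_dn)/(S_up−S_dn) = (0.0000−20.9300)/(90.0600−65.5700) = -0.8546. V = [p*·0.0000 + (1−p*)·20.9300]/1.07 = 4.4169. B = V − Δ·S = 71.9331.
Check: Δ(0,0)·S0 + B(0,0) = 4.4169 = V0.

(0,0): Delta=-0.8546 Bond=71.9331
V0=4.4169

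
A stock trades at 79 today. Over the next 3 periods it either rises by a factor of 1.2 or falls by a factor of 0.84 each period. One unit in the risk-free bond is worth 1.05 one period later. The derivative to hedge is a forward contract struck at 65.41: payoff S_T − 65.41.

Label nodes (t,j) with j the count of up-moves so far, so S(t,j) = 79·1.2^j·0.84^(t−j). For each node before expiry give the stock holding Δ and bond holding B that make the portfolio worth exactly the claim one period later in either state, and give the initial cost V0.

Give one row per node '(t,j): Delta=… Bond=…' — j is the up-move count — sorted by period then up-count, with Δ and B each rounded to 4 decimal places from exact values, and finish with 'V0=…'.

(0,0): Delta=1.0000 Bond=-56.5036
(1,0): Delta=1.0000 Bond=-59.3288
(1,1): Delta=1.0000 Bond=-59.3288
(2,0): Delta=1.0000 Bond=-62.2952
(2,1): Delta=1.0000 Bond=-62.2952
(2,2): Delta=1.0000 Bond=-62.2952
V0=22.4964

No-arbitrage ⇒ martingale measure with p* = (R−d)/(u−d) = 0.5833.
Terminal values V(3,·): V(3,0)=-18.5864, V(3,1)=1.4809, V(3,2)=30.1484, V(3,3)=71.1020
  t=2,j=0: stock 55.7424 → up 66.8909 (V=1.4809), down 46.8236 (V=-18.5864). Price -6.5528; hedge Δ=1.0000, bond B=-62.2952.
  t=2,j=1: stock 79.6320 → up 95.5584 (V=30.1484), down 66.8909 (V=1.4809). Price 17.3368; hedge Δ=1.0000, bond B=-62.2952.
  t=2,j=2: stock 113.7600 → up 136.5120 (V=71.1020), down 95.5584 (V=30.1484). Price 51.4648; hedge Δ=1.0000, bond B=-62.2952.
  t=1,j=0: stock 66.3600 → up 79.6320 (V=17.3368), down 55.7424 (V=-6.5528). Price 7.0312; hedge Δ=1.0000, bond B=-59.3288.
  t=1,j=1: stock 94.8000 → up 113.7600 (V=51.4648), down 79.6320 (V=17.3368). Price 35.4712; hedge Δ=1.0000, bond B=-59.3288.
  t=0,j=0: stock 79.0000 → up 94.8000 (V=35.4712), down 66.3600 (V=7.0312). Price 22.4964; hedge Δ=1.0000, bond B=-56.5036.
Root portfolio cost Δ·79+B reproduces V0=22.4964.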